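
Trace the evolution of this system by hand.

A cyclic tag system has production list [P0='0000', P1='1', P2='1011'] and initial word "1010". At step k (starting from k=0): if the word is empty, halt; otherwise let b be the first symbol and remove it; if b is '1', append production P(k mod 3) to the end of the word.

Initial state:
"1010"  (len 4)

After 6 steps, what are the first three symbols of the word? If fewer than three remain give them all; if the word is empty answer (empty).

001

[0] "1010"  (len 4)
[1] "0100000"  (len 7)
[2] "100000"  (len 6)
[3] "000001011"  (len 9)
[4] "00001011"  (len 8)
[5] "0001011"  (len 7)
[6] "001011"  (len 6)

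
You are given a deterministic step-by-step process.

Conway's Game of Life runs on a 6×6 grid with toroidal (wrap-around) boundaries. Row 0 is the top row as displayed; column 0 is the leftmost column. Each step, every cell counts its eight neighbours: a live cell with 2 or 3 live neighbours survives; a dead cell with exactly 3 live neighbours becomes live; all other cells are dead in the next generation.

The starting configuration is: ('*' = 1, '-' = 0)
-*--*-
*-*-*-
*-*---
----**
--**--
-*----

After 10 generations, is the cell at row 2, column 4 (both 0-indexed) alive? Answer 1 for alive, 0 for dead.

k=0  -*--*-
*-*-*-
*-*---
----**
--**--
-*----
k=1  ****-*
*-*---
*---*-
-**-**
--***-
-*-*--
k=2  ---***
--*-*-
*-*-*-
***---
*----*
-----*
k=3  ---*-*
-**---
*-*---
--**--
-----*
------
k=4  --*---
****--
------
-***--
------
----*-
k=5  --*---
-***--
*-----
--*---
--**--
------
k=6  -***--
-***--
---*--
-***--
--**--
--**--
k=7  ----*-
-*--*-
----*-
-*--*-
----*-
----*-
k=8  ---***
---***
---***
---***
---***
---***
k=9  *-*---
*-*---
*-*---
*-*---
*-*---
*-*---
k=10  *-**-*
*-**-*
*-**-*
*-**-*
*-**-*
*-**-*

0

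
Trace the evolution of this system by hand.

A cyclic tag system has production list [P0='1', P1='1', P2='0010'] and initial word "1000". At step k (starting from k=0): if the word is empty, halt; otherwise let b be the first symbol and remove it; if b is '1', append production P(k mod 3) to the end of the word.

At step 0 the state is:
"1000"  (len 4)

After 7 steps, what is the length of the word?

3

t=0: "1000"  (len 4)
t=1: "0001"  (len 4)
t=2: "001"  (len 3)
t=3: "01"  (len 2)
t=4: "1"  (len 1)
t=5: "1"  (len 1)
t=6: "0010"  (len 4)
t=7: "010"  (len 3)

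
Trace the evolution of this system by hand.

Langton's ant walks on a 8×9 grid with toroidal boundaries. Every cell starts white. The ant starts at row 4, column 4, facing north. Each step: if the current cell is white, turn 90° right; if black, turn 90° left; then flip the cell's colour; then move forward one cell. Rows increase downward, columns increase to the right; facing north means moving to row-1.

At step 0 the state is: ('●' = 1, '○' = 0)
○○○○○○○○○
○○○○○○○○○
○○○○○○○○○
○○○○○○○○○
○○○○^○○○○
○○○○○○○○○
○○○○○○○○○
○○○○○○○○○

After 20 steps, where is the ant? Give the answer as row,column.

k=0  ○○○○○○○○○
○○○○○○○○○
○○○○○○○○○
○○○○○○○○○
○○○○^○○○○
○○○○○○○○○
○○○○○○○○○
○○○○○○○○○
k=1  ○○○○○○○○○
○○○○○○○○○
○○○○○○○○○
○○○○○○○○○
○○○○●>○○○
○○○○○○○○○
○○○○○○○○○
○○○○○○○○○
k=2  ○○○○○○○○○
○○○○○○○○○
○○○○○○○○○
○○○○○○○○○
○○○○●●○○○
○○○○○v○○○
○○○○○○○○○
○○○○○○○○○
k=3  ○○○○○○○○○
○○○○○○○○○
○○○○○○○○○
○○○○○○○○○
○○○○●●○○○
○○○○<●○○○
○○○○○○○○○
○○○○○○○○○
k=4  ○○○○○○○○○
○○○○○○○○○
○○○○○○○○○
○○○○○○○○○
○○○○^●○○○
○○○○●●○○○
○○○○○○○○○
○○○○○○○○○
k=5  ○○○○○○○○○
○○○○○○○○○
○○○○○○○○○
○○○○○○○○○
○○○<○●○○○
○○○○●●○○○
○○○○○○○○○
○○○○○○○○○
k=6  ○○○○○○○○○
○○○○○○○○○
○○○○○○○○○
○○○^○○○○○
○○○●○●○○○
○○○○●●○○○
○○○○○○○○○
○○○○○○○○○
k=7  ○○○○○○○○○
○○○○○○○○○
○○○○○○○○○
○○○●>○○○○
○○○●○●○○○
○○○○●●○○○
○○○○○○○○○
○○○○○○○○○
k=8  ○○○○○○○○○
○○○○○○○○○
○○○○○○○○○
○○○●●○○○○
○○○●v●○○○
○○○○●●○○○
○○○○○○○○○
○○○○○○○○○
k=9  ○○○○○○○○○
○○○○○○○○○
○○○○○○○○○
○○○●●○○○○
○○○<●●○○○
○○○○●●○○○
○○○○○○○○○
○○○○○○○○○
k=10  ○○○○○○○○○
○○○○○○○○○
○○○○○○○○○
○○○●●○○○○
○○○○●●○○○
○○○v●●○○○
○○○○○○○○○
○○○○○○○○○
k=11  ○○○○○○○○○
○○○○○○○○○
○○○○○○○○○
○○○●●○○○○
○○○○●●○○○
○○<●●●○○○
○○○○○○○○○
○○○○○○○○○
k=12  ○○○○○○○○○
○○○○○○○○○
○○○○○○○○○
○○○●●○○○○
○○^○●●○○○
○○●●●●○○○
○○○○○○○○○
○○○○○○○○○
k=13  ○○○○○○○○○
○○○○○○○○○
○○○○○○○○○
○○○●●○○○○
○○●>●●○○○
○○●●●●○○○
○○○○○○○○○
○○○○○○○○○
k=14  ○○○○○○○○○
○○○○○○○○○
○○○○○○○○○
○○○●●○○○○
○○●●●●○○○
○○●v●●○○○
○○○○○○○○○
○○○○○○○○○
k=15  ○○○○○○○○○
○○○○○○○○○
○○○○○○○○○
○○○●●○○○○
○○●●●●○○○
○○●○>●○○○
○○○○○○○○○
○○○○○○○○○
k=16  ○○○○○○○○○
○○○○○○○○○
○○○○○○○○○
○○○●●○○○○
○○●●^●○○○
○○●○○●○○○
○○○○○○○○○
○○○○○○○○○
k=17  ○○○○○○○○○
○○○○○○○○○
○○○○○○○○○
○○○●●○○○○
○○●<○●○○○
○○●○○●○○○
○○○○○○○○○
○○○○○○○○○
k=18  ○○○○○○○○○
○○○○○○○○○
○○○○○○○○○
○○○●●○○○○
○○●○○●○○○
○○●v○●○○○
○○○○○○○○○
○○○○○○○○○
k=19  ○○○○○○○○○
○○○○○○○○○
○○○○○○○○○
○○○●●○○○○
○○●○○●○○○
○○<●○●○○○
○○○○○○○○○
○○○○○○○○○
k=20  ○○○○○○○○○
○○○○○○○○○
○○○○○○○○○
○○○●●○○○○
○○●○○●○○○
○○○●○●○○○
○○v○○○○○○
○○○○○○○○○

6,2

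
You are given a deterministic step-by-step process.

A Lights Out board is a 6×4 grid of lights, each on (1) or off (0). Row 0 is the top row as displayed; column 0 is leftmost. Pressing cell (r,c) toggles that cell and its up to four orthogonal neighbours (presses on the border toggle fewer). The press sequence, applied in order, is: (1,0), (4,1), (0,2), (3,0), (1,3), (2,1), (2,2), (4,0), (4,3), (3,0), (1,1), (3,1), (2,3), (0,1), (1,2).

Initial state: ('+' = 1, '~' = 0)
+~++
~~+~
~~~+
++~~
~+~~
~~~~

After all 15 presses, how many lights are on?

t=0: +~++
~~+~
~~~+
++~~
~+~~
~~~~
t=1: ~~++
+++~
+~~+
++~~
~+~~
~~~~
t=2: ~~++
+++~
+~~+
+~~~
+~+~
~+~~
t=3: ~+~~
++~~
+~~+
+~~~
+~+~
~+~~
t=4: ~+~~
++~~
~~~+
~+~~
~~+~
~+~~
t=5: ~+~+
++++
~~~~
~+~~
~~+~
~+~~
t=6: ~+~+
+~++
+++~
~~~~
~~+~
~+~~
t=7: ~+~+
+~~+
+~~+
~~+~
~~+~
~+~~
t=8: ~+~+
+~~+
+~~+
+~+~
+++~
++~~
t=9: ~+~+
+~~+
+~~+
+~++
++~+
++~+
t=10: ~+~+
+~~+
~~~+
~+++
~+~+
++~+
t=11: ~~~+
~+++
~+~+
~+++
~+~+
++~+
t=12: ~~~+
~+++
~~~+
+~~+
~~~+
++~+
t=13: ~~~+
~++~
~~+~
+~~~
~~~+
++~+
t=14: ++++
~~+~
~~+~
+~~~
~~~+
++~+
t=15: ++~+
~+~+
~~~~
+~~~
~~~+
++~+

10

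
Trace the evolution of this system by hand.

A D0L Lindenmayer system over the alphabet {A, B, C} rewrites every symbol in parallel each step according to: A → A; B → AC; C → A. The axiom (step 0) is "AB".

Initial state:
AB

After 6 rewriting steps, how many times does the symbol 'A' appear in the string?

gen 0: AB
gen 1: AAC
gen 2: AAA
gen 3: AAA
gen 4: AAA
gen 5: AAA
gen 6: AAA

3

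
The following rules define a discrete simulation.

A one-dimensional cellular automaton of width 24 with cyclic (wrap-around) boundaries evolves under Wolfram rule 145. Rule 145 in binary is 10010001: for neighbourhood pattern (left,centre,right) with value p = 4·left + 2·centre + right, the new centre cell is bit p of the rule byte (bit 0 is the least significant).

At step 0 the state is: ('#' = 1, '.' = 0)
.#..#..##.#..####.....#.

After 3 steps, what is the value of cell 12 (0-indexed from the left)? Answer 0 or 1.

step 0: .#..#..##.#..####.....#.
step 1: ..#..#.....#..##.####..#
step 2: #..#..####..#.....##.#..
step 3: .#..#..##.#..####.....#.

0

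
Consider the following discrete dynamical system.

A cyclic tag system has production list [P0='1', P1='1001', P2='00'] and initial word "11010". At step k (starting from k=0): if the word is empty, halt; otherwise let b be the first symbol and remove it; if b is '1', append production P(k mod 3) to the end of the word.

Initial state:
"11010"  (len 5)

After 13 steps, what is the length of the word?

6

k=0  "11010"  (len 5)
k=1  "10101"  (len 5)
k=2  "01011001"  (len 8)
k=3  "1011001"  (len 7)
k=4  "0110011"  (len 7)
k=5  "110011"  (len 6)
k=6  "1001100"  (len 7)
k=7  "0011001"  (len 7)
k=8  "011001"  (len 6)
k=9  "11001"  (len 5)
k=10  "10011"  (len 5)
k=11  "00111001"  (len 8)
k=12  "0111001"  (len 7)
k=13  "111001"  (len 6)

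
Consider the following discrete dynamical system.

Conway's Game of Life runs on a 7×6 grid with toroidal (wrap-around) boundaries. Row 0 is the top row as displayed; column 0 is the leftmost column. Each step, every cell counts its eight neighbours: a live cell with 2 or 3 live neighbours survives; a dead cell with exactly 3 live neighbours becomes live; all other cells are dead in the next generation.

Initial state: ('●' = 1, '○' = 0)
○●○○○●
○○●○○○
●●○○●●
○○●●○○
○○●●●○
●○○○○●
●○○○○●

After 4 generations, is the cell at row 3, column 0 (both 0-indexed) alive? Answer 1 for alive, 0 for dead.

1

[0] ○●○○○●
○○●○○○
●●○○●●
○○●●○○
○○●●●○
●○○○○●
●○○○○●
[1] ○●○○○●
○○●○●○
●●○○●●
●○○○○○
○●●○●●
●●○●○○
○●○○●○
[2] ●●●●●●
○○●●●○
●●○●●○
○○●●○○
○○●●●●
○○○●○○
○●○○●●
[3] ○○○○○○
○○○○○○
○●○○○●
●○○○○○
○○○○○○
●○○○○○
○●○○○○
[4] ○○○○○○
○○○○○○
●○○○○○
●○○○○○
○○○○○○
○○○○○○
○○○○○○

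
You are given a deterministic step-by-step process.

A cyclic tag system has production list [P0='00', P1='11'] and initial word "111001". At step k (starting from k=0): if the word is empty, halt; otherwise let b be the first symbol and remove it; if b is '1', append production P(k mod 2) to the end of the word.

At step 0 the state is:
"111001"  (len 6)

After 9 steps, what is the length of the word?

k=0  "111001"  (len 6)
k=1  "1100100"  (len 7)
k=2  "10010011"  (len 8)
k=3  "001001100"  (len 9)
k=4  "01001100"  (len 8)
k=5  "1001100"  (len 7)
k=6  "00110011"  (len 8)
k=7  "0110011"  (len 7)
k=8  "110011"  (len 6)
k=9  "1001100"  (len 7)

7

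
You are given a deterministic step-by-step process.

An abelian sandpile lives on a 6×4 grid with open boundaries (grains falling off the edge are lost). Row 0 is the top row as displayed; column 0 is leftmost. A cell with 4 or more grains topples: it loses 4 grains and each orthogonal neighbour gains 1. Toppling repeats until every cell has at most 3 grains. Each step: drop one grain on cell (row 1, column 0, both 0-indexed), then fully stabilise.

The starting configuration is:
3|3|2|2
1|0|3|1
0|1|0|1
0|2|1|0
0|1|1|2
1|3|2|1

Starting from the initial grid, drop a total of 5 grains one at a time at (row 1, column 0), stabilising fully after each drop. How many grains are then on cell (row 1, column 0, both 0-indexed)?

3

gen 0: 3|3|2|2
1|0|3|1
0|1|0|1
0|2|1|0
0|1|1|2
1|3|2|1
gen 1: 3|3|2|2
2|0|3|1
0|1|0|1
0|2|1|0
0|1|1|2
1|3|2|1
gen 2: 3|3|2|2
3|0|3|1
0|1|0|1
0|2|1|0
0|1|1|2
1|3|2|1
gen 3: 1|0|3|2
1|2|3|1
1|1|0|1
0|2|1|0
0|1|1|2
1|3|2|1
gen 4: 1|0|3|2
2|2|3|1
1|1|0|1
0|2|1|0
0|1|1|2
1|3|2|1
gen 5: 1|0|3|2
3|2|3|1
1|1|0|1
0|2|1|0
0|1|1|2
1|3|2|1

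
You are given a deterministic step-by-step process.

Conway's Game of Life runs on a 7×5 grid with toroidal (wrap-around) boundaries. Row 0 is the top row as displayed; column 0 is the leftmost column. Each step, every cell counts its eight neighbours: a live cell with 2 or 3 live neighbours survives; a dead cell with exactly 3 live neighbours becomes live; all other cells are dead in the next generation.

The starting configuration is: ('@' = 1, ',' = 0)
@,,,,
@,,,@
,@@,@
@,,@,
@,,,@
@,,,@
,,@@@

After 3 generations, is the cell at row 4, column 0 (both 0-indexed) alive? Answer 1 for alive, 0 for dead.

gen 0: @,,,,
@,,,@
,@@,@
@,,@,
@,,,@
@,,,@
,,@@@
gen 1: @@,,,
,,,@@
,@@,,
,,@@,
,@,@,
,@,,,
,@,@,
gen 2: @@,@,
,,,@@
,@,,@
,,,@,
,@,@,
@@,,,
,@,,,
gen 3: @@,@,
,@,@,
@,@,@
@,,@@
@@,,@
@@,,,
,,,,@

1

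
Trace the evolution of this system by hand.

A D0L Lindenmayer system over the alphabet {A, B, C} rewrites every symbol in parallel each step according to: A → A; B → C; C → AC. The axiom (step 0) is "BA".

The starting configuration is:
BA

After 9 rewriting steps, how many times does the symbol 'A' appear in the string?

9

[0] BA
[1] CA
[2] ACA
[3] AACA
[4] AAACA
[5] AAAACA
[6] AAAAACA
[7] AAAAAACA
[8] AAAAAAACA
[9] AAAAAAAACA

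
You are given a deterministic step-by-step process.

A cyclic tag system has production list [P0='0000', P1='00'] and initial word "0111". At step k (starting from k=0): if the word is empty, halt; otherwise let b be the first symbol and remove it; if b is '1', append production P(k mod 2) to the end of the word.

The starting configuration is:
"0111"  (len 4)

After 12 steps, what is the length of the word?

0

gen 0: "0111"  (len 4)
gen 1: "111"  (len 3)
gen 2: "1100"  (len 4)
gen 3: "1000000"  (len 7)
gen 4: "00000000"  (len 8)
gen 5: "0000000"  (len 7)
gen 6: "000000"  (len 6)
gen 7: "00000"  (len 5)
gen 8: "0000"  (len 4)
gen 9: "000"  (len 3)
gen 10: "00"  (len 2)
gen 11: "0"  (len 1)
gen 12: (halted — word empty)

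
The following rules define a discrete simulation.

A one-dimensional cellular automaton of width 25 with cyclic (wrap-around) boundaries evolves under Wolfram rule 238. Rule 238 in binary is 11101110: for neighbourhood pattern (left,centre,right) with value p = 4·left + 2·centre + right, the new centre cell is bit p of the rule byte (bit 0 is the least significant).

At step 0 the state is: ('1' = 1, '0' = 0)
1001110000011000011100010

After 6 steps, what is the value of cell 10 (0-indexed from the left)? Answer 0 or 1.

[0] 1001110000011000011100010
[1] 1011110000111000111100111
[2] 1111110001111001111101111
[3] 1111110011111011111111111
[4] 1111110111111111111111111
[5] 1111111111111111111111111
[6] 1111111111111111111111111

1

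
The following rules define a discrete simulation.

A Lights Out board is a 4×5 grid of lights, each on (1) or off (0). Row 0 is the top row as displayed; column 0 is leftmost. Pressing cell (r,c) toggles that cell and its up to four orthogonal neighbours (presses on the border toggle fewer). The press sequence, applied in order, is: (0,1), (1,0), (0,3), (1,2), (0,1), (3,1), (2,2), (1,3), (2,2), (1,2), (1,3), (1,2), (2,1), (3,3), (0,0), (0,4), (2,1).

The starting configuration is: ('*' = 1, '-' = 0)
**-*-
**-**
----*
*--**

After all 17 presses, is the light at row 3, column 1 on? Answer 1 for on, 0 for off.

step 0: **-*-
**-**
----*
*--**
step 1: --**-
*--**
----*
*--**
step 2: *-**-
-*-**
*---*
*--**
step 3: *---*
-*--*
*---*
*--**
step 4: *-*-*
--***
*-*-*
*--**
step 5: -*--*
-****
*-*-*
*--**
step 6: -*--*
-****
***-*
-****
step 7: -*--*
-*-**
*--**
-*-**
step 8: -*-**
-**--
*---*
-*-**
step 9: -*-**
-*---
*****
-****
step 10: -****
--**-
**-**
-****
step 11: -**-*
----*
**--*
-****
step 12: -*--*
-****
***-*
-****
step 13: -*--*
--***
----*
--***
step 14: -*--*
--***
---**
-----
step 15: *---*
*-***
---**
-----
step 16: *--*-
*-**-
---**
-----
step 17: *--*-
****-
*****
-*---

1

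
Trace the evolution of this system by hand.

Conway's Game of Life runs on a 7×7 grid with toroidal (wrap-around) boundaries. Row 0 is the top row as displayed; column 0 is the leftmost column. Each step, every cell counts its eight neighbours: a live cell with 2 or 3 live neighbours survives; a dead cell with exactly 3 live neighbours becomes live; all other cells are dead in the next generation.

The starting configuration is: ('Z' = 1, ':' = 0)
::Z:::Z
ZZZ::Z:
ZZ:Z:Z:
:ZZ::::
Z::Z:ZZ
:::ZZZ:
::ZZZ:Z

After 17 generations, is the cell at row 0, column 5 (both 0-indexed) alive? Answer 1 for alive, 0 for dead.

0

0) ::Z:::Z
ZZZ::Z:
ZZ:Z:Z:
:ZZ::::
Z::Z:ZZ
:::ZZZ:
::ZZZ:Z
1) ::::Z:Z
:::ZZZ:
:::ZZ::
:::Z:Z:
ZZ:Z:ZZ
Z::::::
::Z:::Z
2) ::::Z:Z
:::::::
::Z::::
Z::Z:Z:
ZZZ::Z:
::Z::Z:
Z::::ZZ
3) Z:::::Z
:::::::
:::::::
Z::ZZ::
Z:ZZ:Z:
::Z:ZZ:
Z:::Z::
4) Z:::::Z
:::::::
:::::::
:ZZZZ:Z
::Z::Z:
::Z::Z:
ZZ:ZZ::
5) ZZ::::Z
:::::::
::ZZ:::
:ZZZZZ:
:::::ZZ
::Z::ZZ
ZZZZZZ:
6) :::ZZZZ
ZZZ::::
:Z:::::
:Z:::ZZ
ZZ:::::
::Z::::
:::ZZ::
7) ZZ:::ZZ
ZZZZZZZ
::::::Z
:ZZ:::Z
ZZZ:::Z
:ZZZ:::
::Z::::
8) :::::::
::ZZZ::
::::Z::
::Z::ZZ
::::::Z
:::Z:::
:::Z::Z
9) ::Z:Z::
:::ZZ::
::Z:Z::
:::::ZZ
:::::ZZ
:::::::
:::::::
10) ::::Z::
::Z:ZZ:
::::Z::
::::Z:Z
:::::ZZ
:::::::
:::::::
11) :::ZZZ:
::::ZZ:
::::Z::
::::Z:Z
:::::ZZ
:::::::
:::::::
12) :::Z:Z:
:::::::
:::ZZ::
::::Z:Z
:::::ZZ
:::::::
::::Z::
13) ::::Z::
:::Z:::
:::ZZZ:
:::ZZ:Z
:::::ZZ
:::::Z:
::::Z::
14) :::ZZ::
:::Z:Z:
::Z::Z:
:::Z::Z
::::::Z
::::ZZZ
::::ZZ:
15) :::Z:::
::ZZ:Z:
::ZZ:ZZ
:::::ZZ
Z:::Z:Z
::::Z:Z
::::::Z
16) ::ZZZ::
:::::ZZ
::ZZ:::
:::Z:::
Z:::Z::
::::::Z
:::::Z:
17) :::ZZ:Z
:::::Z:
::ZZZ::
::ZZZ::
:::::::
:::::ZZ
:::ZZZ:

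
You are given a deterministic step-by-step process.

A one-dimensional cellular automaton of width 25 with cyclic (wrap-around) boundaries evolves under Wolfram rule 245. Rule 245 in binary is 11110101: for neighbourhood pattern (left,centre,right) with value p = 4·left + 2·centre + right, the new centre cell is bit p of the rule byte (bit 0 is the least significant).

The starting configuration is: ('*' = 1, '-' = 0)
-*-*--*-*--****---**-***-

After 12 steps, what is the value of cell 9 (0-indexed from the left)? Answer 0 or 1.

gen 0: -*-*--*-*--****---**-***-
gen 1: -****-****--*****--**-***
gen 2: *-****-****--*****--**-**
gen 3: **-****-****--*****--**-*
gen 4: ***-****-****--*****--**-
gen 5: -***-****-****--*****--**
gen 6: *-***-****-****--*****--*
gen 7: **-***-****-****--*****--
gen 8: -**-***-****-****--*****-
gen 9: --**-***-****-****--*****
gen 10: *--**-***-****-****--****
gen 11: **--**-***-****-****--***
gen 12: ***--**-***-****-****--**

1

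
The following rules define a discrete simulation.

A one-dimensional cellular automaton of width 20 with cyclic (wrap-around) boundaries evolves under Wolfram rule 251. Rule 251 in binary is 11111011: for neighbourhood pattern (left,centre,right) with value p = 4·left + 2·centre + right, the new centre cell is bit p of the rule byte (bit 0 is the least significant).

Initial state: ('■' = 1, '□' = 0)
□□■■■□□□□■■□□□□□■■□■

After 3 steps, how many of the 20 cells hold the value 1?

20

0) □□■■■□□□□■■□□□□□■■□■
1) ■■■■■■■■■■■■■■■■■■■□
2) ■■■■■■■■■■■■■■■■■■■■
3) ■■■■■■■■■■■■■■■■■■■■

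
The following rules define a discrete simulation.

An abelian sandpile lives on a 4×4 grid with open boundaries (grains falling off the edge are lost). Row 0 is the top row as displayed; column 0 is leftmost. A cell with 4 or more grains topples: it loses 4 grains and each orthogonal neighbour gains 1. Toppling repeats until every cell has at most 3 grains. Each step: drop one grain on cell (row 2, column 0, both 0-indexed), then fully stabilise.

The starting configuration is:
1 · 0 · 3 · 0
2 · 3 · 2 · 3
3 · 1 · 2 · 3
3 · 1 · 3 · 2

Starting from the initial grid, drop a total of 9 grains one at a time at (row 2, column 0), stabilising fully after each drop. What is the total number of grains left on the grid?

35

step 0: 1 · 0 · 3 · 0
2 · 3 · 2 · 3
3 · 1 · 2 · 3
3 · 1 · 3 · 2
step 1: 1 · 0 · 3 · 0
3 · 3 · 2 · 3
1 · 2 · 2 · 3
0 · 2 · 3 · 2
step 2: 1 · 0 · 3 · 0
3 · 3 · 2 · 3
2 · 2 · 2 · 3
0 · 2 · 3 · 2
step 3: 1 · 0 · 3 · 0
3 · 3 · 2 · 3
3 · 2 · 2 · 3
0 · 2 · 3 · 2
step 4: 2 · 1 · 3 · 0
1 · 1 · 3 · 3
2 · 0 · 3 · 3
1 · 3 · 3 · 2
step 5: 2 · 1 · 3 · 0
1 · 1 · 3 · 3
3 · 0 · 3 · 3
1 · 3 · 3 · 2
step 6: 2 · 1 · 3 · 0
2 · 1 · 3 · 3
0 · 1 · 3 · 3
2 · 3 · 3 · 2
step 7: 2 · 1 · 3 · 0
2 · 1 · 3 · 3
1 · 1 · 3 · 3
2 · 3 · 3 · 2
step 8: 2 · 1 · 3 · 0
2 · 1 · 3 · 3
2 · 1 · 3 · 3
2 · 3 · 3 · 2
step 9: 2 · 1 · 3 · 0
2 · 1 · 3 · 3
3 · 1 · 3 · 3
2 · 3 · 3 · 2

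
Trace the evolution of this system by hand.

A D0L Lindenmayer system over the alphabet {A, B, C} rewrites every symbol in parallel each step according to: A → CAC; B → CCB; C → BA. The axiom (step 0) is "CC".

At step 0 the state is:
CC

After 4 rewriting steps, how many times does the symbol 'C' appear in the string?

0) CC
1) BABA
2) CCBCACCCBCAC
3) BABACCBBACACBABABACCBBACACBA
4) CCBCACCCBCACBABACCBCCBCACBACACBACCBCACCCBCACCCBCACBABACCBCCBCACBACACBACCBCAC

40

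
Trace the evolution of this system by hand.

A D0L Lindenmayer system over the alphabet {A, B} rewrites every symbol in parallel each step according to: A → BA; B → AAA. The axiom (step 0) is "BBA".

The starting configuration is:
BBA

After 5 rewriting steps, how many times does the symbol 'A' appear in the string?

step 0: BBA
step 1: AAAAAABA
step 2: BABABABABABAAAABA
step 3: AAABAAAABAAAABAAAABAAAABAAAABABABABAAAABA
step 4: BABABAAAABABABABAAAABABABABAAAABABABABAAAABABABABAAAABABABABAAAABAAAABAAAABAAAABABABABAAAABA
step 5: AAABAAAABAAAABABABABAAAABAAAABAAAABAAAABABABABAAAABAAAABAA…ABABAAAABABABABAAAABABABABAAAABAAAABAAAABAAAABABABABAAAABA  (len 215)

154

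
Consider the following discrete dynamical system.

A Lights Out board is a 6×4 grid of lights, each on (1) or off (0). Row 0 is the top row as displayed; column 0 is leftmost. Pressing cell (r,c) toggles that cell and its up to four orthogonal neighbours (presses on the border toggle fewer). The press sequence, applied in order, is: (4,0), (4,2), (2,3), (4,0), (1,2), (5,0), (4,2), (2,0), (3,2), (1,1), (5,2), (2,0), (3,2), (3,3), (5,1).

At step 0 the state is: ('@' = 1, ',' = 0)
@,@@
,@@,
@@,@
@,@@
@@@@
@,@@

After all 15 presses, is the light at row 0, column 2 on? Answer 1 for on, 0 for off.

0

t=0: @,@@
,@@,
@@,@
@,@@
@@@@
@,@@
t=1: @,@@
,@@,
@@,@
,,@@
,,@@
,,@@
t=2: @,@@
,@@,
@@,@
,,,@
,@,,
,,,@
t=3: @,@@
,@@@
@@@,
,,,,
,@,,
,,,@
t=4: @,@@
,@@@
@@@,
@,,,
@,,,
@,,@
t=5: @,,@
,,,,
@@,,
@,,,
@,,,
@,,@
t=6: @,,@
,,,,
@@,,
@,,,
,,,,
,@,@
t=7: @,,@
,,,,
@@,,
@,@,
,@@@
,@@@
t=8: @,,@
@,,,
,,,,
,,@,
,@@@
,@@@
t=9: @,,@
@,,,
,,@,
,@,@
,@,@
,@@@
t=10: @@,@
,@@,
,@@,
,@,@
,@,@
,@@@
t=11: @@,@
,@@,
,@@,
,@,@
,@@@
,,,,
t=12: @@,@
@@@,
@,@,
@@,@
,@@@
,,,,
t=13: @@,@
@@@,
@,,,
@,@,
,@,@
,,,,
t=14: @@,@
@@@,
@,,@
@,,@
,@,,
,,,,
t=15: @@,@
@@@,
@,,@
@,,@
,,,,
@@@,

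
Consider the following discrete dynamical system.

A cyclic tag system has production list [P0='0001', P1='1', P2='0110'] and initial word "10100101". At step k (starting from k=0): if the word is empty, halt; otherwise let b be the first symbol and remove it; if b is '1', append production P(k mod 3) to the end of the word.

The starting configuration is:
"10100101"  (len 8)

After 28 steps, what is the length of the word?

step 0: "10100101"  (len 8)
step 1: "01001010001"  (len 11)
step 2: "1001010001"  (len 10)
step 3: "0010100010110"  (len 13)
step 4: "010100010110"  (len 12)
step 5: "10100010110"  (len 11)
step 6: "01000101100110"  (len 14)
step 7: "1000101100110"  (len 13)
step 8: "0001011001101"  (len 13)
step 9: "001011001101"  (len 12)
step 10: "01011001101"  (len 11)
step 11: "1011001101"  (len 10)
step 12: "0110011010110"  (len 13)
step 13: "110011010110"  (len 12)
step 14: "100110101101"  (len 12)
step 15: "001101011010110"  (len 15)
step 16: "01101011010110"  (len 14)
step 17: "1101011010110"  (len 13)
step 18: "1010110101100110"  (len 16)
step 19: "0101101011001100001"  (len 19)
step 20: "101101011001100001"  (len 18)
step 21: "011010110011000010110"  (len 21)
step 22: "11010110011000010110"  (len 20)
step 23: "10101100110000101101"  (len 20)
step 24: "01011001100001011010110"  (len 23)
step 25: "1011001100001011010110"  (len 22)
step 26: "0110011000010110101101"  (len 22)
step 27: "110011000010110101101"  (len 21)
step 28: "100110000101101011010001"  (len 24)

24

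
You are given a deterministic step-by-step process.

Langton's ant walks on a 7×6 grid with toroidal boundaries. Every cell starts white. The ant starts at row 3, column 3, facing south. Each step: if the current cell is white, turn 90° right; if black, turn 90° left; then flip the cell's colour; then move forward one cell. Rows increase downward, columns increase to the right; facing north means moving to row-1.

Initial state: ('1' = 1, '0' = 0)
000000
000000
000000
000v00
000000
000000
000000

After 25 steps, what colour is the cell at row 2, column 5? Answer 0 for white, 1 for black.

1

t=0: 000000
000000
000000
000v00
000000
000000
000000
t=1: 000000
000000
000000
00<100
000000
000000
000000
t=2: 000000
000000
00^000
001100
000000
000000
000000
t=3: 000000
000000
001>00
001100
000000
000000
000000
t=4: 000000
000000
001100
001v00
000000
000000
000000
t=5: 000000
000000
001100
0010>0
000000
000000
000000
t=6: 000000
000000
001100
001010
0000v0
000000
000000
t=7: 000000
000000
001100
001010
000<10
000000
000000
t=8: 000000
000000
001100
001^10
000110
000000
000000
t=9: 000000
000000
001100
0011>0
000110
000000
000000
t=10: 000000
000000
0011^0
001100
000110
000000
000000
t=11: 000000
000000
00111>
001100
000110
000000
000000
t=12: 000000
000000
001111
00110v
000110
000000
000000
t=13: 000000
000000
001111
0011<1
000110
000000
000000
t=14: 000000
000000
0011^1
001111
000110
000000
000000
t=15: 000000
000000
001<01
001111
000110
000000
000000
t=16: 000000
000000
001001
001v11
000110
000000
000000
t=17: 000000
000000
001001
0010>1
000110
000000
000000
t=18: 000000
000000
0010^1
001001
000110
000000
000000
t=19: 000000
000000
00101>
001001
000110
000000
000000
t=20: 000000
00000^
001010
001001
000110
000000
000000
t=21: 000000
>00001
001010
001001
000110
000000
000000
t=22: 000000
100001
v01010
001001
000110
000000
000000
t=23: 000000
100001
10101<
001001
000110
000000
000000
t=24: 000000
10000^
101011
001001
000110
000000
000000
t=25: 000000
1000<0
101011
001001
000110
000000
000000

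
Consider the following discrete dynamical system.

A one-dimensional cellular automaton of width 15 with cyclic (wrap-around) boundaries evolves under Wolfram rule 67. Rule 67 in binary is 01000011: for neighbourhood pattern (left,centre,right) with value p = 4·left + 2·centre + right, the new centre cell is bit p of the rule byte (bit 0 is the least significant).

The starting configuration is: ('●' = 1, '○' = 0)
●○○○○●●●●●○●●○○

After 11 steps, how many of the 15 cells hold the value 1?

0) ●○○○○●●●●●○●●○○
1) ○○●●●○○○○●○○●○●
2) ○●○○●○●●●○○●○○○
3) ●○○●○○○○●○●○○●●
4) ●○●○○●●●○○○○●○○
5) ○○○○●○○●○●●●○○●
6) ○●●●○○●○○○○●○●○
7) ●○○●○●○○●●●○○○○
8) ○○●○○○○●○○●○●●●
9) ○●○○●●●○○●○○○○●
10) ○○○●○○●○●○○●●●○
11) ●●●○○●○○○○●○○●○

6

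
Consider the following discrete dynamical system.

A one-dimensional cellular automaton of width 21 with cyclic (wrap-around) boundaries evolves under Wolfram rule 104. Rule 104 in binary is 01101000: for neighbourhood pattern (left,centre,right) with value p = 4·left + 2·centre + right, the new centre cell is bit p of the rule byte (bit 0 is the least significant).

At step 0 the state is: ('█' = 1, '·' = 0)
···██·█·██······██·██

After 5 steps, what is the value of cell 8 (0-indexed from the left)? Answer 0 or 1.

1

gen 0: ···██·█·██······██·██
gen 1: ···███·███······█████
gen 2: ···█·███·█······█···█
gen 3: ····██·██············
gen 4: ····█████············
gen 5: ····█···█············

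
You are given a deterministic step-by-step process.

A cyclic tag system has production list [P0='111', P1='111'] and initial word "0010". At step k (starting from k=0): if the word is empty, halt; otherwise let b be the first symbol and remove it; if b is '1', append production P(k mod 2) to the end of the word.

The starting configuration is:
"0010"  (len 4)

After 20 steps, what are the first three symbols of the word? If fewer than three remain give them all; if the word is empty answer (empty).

[0] "0010"  (len 4)
[1] "010"  (len 3)
[2] "10"  (len 2)
[3] "0111"  (len 4)
[4] "111"  (len 3)
[5] "11111"  (len 5)
[6] "1111111"  (len 7)
[7] "111111111"  (len 9)
[8] "11111111111"  (len 11)
[9] "1111111111111"  (len 13)
[10] "111111111111111"  (len 15)
[11] "11111111111111111"  (len 17)
[12] "1111111111111111111"  (len 19)
[13] "111111111111111111111"  (len 21)
[14] "11111111111111111111111"  (len 23)
[15] "1111111111111111111111111"  (len 25)
[16] "111111111111111111111111111"  (len 27)
[17] "11111111111111111111111111111"  (len 29)
[18] "1111111111111111111111111111111"  (len 31)
[19] "111111111111111111111111111111111"  (len 33)
[20] "11111111111111111111111111111111111"  (len 35)

111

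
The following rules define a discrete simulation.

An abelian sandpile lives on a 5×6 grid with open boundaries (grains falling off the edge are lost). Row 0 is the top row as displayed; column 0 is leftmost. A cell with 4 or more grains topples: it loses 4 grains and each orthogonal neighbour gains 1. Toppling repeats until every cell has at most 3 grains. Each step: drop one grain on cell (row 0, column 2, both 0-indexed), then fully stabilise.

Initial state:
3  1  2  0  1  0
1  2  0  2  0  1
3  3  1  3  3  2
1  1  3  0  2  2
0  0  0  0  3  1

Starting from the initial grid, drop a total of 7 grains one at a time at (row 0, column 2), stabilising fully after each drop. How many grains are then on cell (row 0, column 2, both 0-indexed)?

1

k=0  3  1  2  0  1  0
1  2  0  2  0  1
3  3  1  3  3  2
1  1  3  0  2  2
0  0  0  0  3  1
k=1  3  1  3  0  1  0
1  2  0  2  0  1
3  3  1  3  3  2
1  1  3  0  2  2
0  0  0  0  3  1
k=2  3  2  0  1  1  0
1  2  1  2  0  1
3  3  1  3  3  2
1  1  3  0  2  2
0  0  0  0  3  1
k=3  3  2  1  1  1  0
1  2  1  2  0  1
3  3  1  3  3  2
1  1  3  0  2  2
0  0  0  0  3  1
k=4  3  2  2  1  1  0
1  2  1  2  0  1
3  3  1  3  3  2
1  1  3  0  2  2
0  0  0  0  3  1
k=5  3  2  3  1  1  0
1  2  1  2  0  1
3  3  1  3  3  2
1  1  3  0  2  2
0  0  0  0  3  1
k=6  3  3  0  2  1  0
1  2  2  2  0  1
3  3  1  3  3  2
1  1  3  0  2  2
0  0  0  0  3  1
k=7  3  3  1  2  1  0
1  2  2  2  0  1
3  3  1  3  3  2
1  1  3  0  2  2
0  0  0  0  3  1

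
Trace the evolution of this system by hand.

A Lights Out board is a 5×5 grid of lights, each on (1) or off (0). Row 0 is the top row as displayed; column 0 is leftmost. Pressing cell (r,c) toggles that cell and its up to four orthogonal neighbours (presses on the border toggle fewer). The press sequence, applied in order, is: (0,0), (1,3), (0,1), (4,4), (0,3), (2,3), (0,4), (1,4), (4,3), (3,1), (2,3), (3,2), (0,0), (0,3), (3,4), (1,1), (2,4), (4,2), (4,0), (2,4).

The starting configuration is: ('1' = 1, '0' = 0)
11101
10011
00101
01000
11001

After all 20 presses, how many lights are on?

0) 11101
10011
00101
01000
11001
1) 00101
00011
00101
01000
11001
2) 00111
00100
00111
01000
11001
3) 11011
01100
00111
01000
11001
4) 11011
01100
00111
01001
11010
5) 11100
01110
00111
01001
11010
6) 11100
01100
00000
01011
11010
7) 11111
01101
00000
01011
11010
8) 11110
01110
00001
01011
11010
9) 11110
01110
00001
01001
11101
10) 11110
01110
01001
10101
10101
11) 11110
01100
01110
10111
10101
12) 11110
01100
01010
11001
10001
13) 00110
11100
01010
11001
10001
14) 00001
11110
01010
11001
10001
15) 00001
11110
01011
11010
10000
16) 01001
00010
00011
11010
10000
17) 01001
00011
00000
11011
10000
18) 01001
00011
00000
11111
11110
19) 01001
00011
00000
01111
00110
20) 01001
00010
00011
01110
00110

10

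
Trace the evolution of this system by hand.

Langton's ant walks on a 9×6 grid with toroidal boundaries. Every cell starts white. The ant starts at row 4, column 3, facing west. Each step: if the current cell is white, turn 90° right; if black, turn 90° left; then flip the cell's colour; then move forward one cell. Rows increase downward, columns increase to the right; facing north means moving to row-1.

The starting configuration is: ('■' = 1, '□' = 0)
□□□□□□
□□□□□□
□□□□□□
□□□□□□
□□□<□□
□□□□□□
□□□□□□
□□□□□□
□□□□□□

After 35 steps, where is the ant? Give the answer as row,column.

4,0

0) □□□□□□
□□□□□□
□□□□□□
□□□□□□
□□□<□□
□□□□□□
□□□□□□
□□□□□□
□□□□□□
1) □□□□□□
□□□□□□
□□□□□□
□□□^□□
□□□■□□
□□□□□□
□□□□□□
□□□□□□
□□□□□□
2) □□□□□□
□□□□□□
□□□□□□
□□□■>□
□□□■□□
□□□□□□
□□□□□□
□□□□□□
□□□□□□
3) □□□□□□
□□□□□□
□□□□□□
□□□■■□
□□□■v□
□□□□□□
□□□□□□
□□□□□□
□□□□□□
4) □□□□□□
□□□□□□
□□□□□□
□□□■■□
□□□<■□
□□□□□□
□□□□□□
□□□□□□
□□□□□□
5) □□□□□□
□□□□□□
□□□□□□
□□□■■□
□□□□■□
□□□v□□
□□□□□□
□□□□□□
□□□□□□
6) □□□□□□
□□□□□□
□□□□□□
□□□■■□
□□□□■□
□□<■□□
□□□□□□
□□□□□□
□□□□□□
7) □□□□□□
□□□□□□
□□□□□□
□□□■■□
□□^□■□
□□■■□□
□□□□□□
□□□□□□
□□□□□□
8) □□□□□□
□□□□□□
□□□□□□
□□□■■□
□□■>■□
□□■■□□
□□□□□□
□□□□□□
□□□□□□
9) □□□□□□
□□□□□□
□□□□□□
□□□■■□
□□■■■□
□□■v□□
□□□□□□
□□□□□□
□□□□□□
10) □□□□□□
□□□□□□
□□□□□□
□□□■■□
□□■■■□
□□■□>□
□□□□□□
□□□□□□
□□□□□□
11) □□□□□□
□□□□□□
□□□□□□
□□□■■□
□□■■■□
□□■□■□
□□□□v□
□□□□□□
□□□□□□
12) □□□□□□
□□□□□□
□□□□□□
□□□■■□
□□■■■□
□□■□■□
□□□<■□
□□□□□□
□□□□□□
13) □□□□□□
□□□□□□
□□□□□□
□□□■■□
□□■■■□
□□■^■□
□□□■■□
□□□□□□
□□□□□□
14) □□□□□□
□□□□□□
□□□□□□
□□□■■□
□□■■■□
□□■■>□
□□□■■□
□□□□□□
□□□□□□
15) □□□□□□
□□□□□□
□□□□□□
□□□■■□
□□■■^□
□□■■□□
□□□■■□
□□□□□□
□□□□□□
16) □□□□□□
□□□□□□
□□□□□□
□□□■■□
□□■<□□
□□■■□□
□□□■■□
□□□□□□
□□□□□□
17) □□□□□□
□□□□□□
□□□□□□
□□□■■□
□□■□□□
□□■v□□
□□□■■□
□□□□□□
□□□□□□
18) □□□□□□
□□□□□□
□□□□□□
□□□■■□
□□■□□□
□□■□>□
□□□■■□
□□□□□□
□□□□□□
19) □□□□□□
□□□□□□
□□□□□□
□□□■■□
□□■□□□
□□■□■□
□□□■v□
□□□□□□
□□□□□□
20) □□□□□□
□□□□□□
□□□□□□
□□□■■□
□□■□□□
□□■□■□
□□□■□>
□□□□□□
□□□□□□
21) □□□□□□
□□□□□□
□□□□□□
□□□■■□
□□■□□□
□□■□■□
□□□■□■
□□□□□v
□□□□□□
22) □□□□□□
□□□□□□
□□□□□□
□□□■■□
□□■□□□
□□■□■□
□□□■□■
□□□□<■
□□□□□□
23) □□□□□□
□□□□□□
□□□□□□
□□□■■□
□□■□□□
□□■□■□
□□□■^■
□□□□■■
□□□□□□
24) □□□□□□
□□□□□□
□□□□□□
□□□■■□
□□■□□□
□□■□■□
□□□■■>
□□□□■■
□□□□□□
25) □□□□□□
□□□□□□
□□□□□□
□□□■■□
□□■□□□
□□■□■^
□□□■■□
□□□□■■
□□□□□□
26) □□□□□□
□□□□□□
□□□□□□
□□□■■□
□□■□□□
>□■□■■
□□□■■□
□□□□■■
□□□□□□
27) □□□□□□
□□□□□□
□□□□□□
□□□■■□
□□■□□□
■□■□■■
v□□■■□
□□□□■■
□□□□□□
28) □□□□□□
□□□□□□
□□□□□□
□□□■■□
□□■□□□
■□■□■■
■□□■■<
□□□□■■
□□□□□□
29) □□□□□□
□□□□□□
□□□□□□
□□□■■□
□□■□□□
■□■□■^
■□□■■■
□□□□■■
□□□□□□
30) □□□□□□
□□□□□□
□□□□□□
□□□■■□
□□■□□□
■□■□<□
■□□■■■
□□□□■■
□□□□□□
31) □□□□□□
□□□□□□
□□□□□□
□□□■■□
□□■□□□
■□■□□□
■□□■v■
□□□□■■
□□□□□□
32) □□□□□□
□□□□□□
□□□□□□
□□□■■□
□□■□□□
■□■□□□
■□□■□>
□□□□■■
□□□□□□
33) □□□□□□
□□□□□□
□□□□□□
□□□■■□
□□■□□□
■□■□□^
■□□■□□
□□□□■■
□□□□□□
34) □□□□□□
□□□□□□
□□□□□□
□□□■■□
□□■□□□
>□■□□■
■□□■□□
□□□□■■
□□□□□□
35) □□□□□□
□□□□□□
□□□□□□
□□□■■□
^□■□□□
□□■□□■
■□□■□□
□□□□■■
□□□□□□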